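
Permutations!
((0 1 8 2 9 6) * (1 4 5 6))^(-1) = ((0 4 5 6)(1 8 2 9))^(-1) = (0 6 5 4)(1 9 2 8)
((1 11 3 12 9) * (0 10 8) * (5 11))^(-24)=(12)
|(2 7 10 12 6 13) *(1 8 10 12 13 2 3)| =20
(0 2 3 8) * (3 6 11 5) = (0 2 6 11 5 3 8) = [2, 1, 6, 8, 4, 3, 11, 7, 0, 9, 10, 5]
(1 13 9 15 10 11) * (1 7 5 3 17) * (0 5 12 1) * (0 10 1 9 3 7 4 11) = (0 5 7 12 9 15 1 13 3 17 10)(4 11) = [5, 13, 2, 17, 11, 7, 6, 12, 8, 15, 0, 4, 9, 3, 14, 1, 16, 10]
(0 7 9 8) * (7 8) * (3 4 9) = [8, 1, 2, 4, 9, 5, 6, 3, 0, 7] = (0 8)(3 4 9 7)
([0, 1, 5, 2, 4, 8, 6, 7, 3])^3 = (2 3 8 5)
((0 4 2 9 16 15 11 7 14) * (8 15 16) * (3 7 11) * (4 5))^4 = (16)(0 9 7 4 15)(2 3 5 8 14) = ((16)(0 5 4 2 9 8 15 3 7 14))^4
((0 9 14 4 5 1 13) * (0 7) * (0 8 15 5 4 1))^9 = (15)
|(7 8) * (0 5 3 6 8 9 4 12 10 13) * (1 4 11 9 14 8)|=18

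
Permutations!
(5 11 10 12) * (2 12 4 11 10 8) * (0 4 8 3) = [4, 1, 12, 0, 11, 10, 6, 7, 2, 9, 8, 3, 5] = (0 4 11 3)(2 12 5 10 8)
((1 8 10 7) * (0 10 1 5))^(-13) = (0 5 7 10)(1 8)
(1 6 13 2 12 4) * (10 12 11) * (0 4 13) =[4, 6, 11, 3, 1, 5, 0, 7, 8, 9, 12, 10, 13, 2] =(0 4 1 6)(2 11 10 12 13)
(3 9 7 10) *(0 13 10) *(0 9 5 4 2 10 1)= (0 13 1)(2 10 3 5 4)(7 9)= [13, 0, 10, 5, 2, 4, 6, 9, 8, 7, 3, 11, 12, 1]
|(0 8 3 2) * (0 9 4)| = |(0 8 3 2 9 4)| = 6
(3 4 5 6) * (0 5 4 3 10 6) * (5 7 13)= [7, 1, 2, 3, 4, 0, 10, 13, 8, 9, 6, 11, 12, 5]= (0 7 13 5)(6 10)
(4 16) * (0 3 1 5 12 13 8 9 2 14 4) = (0 3 1 5 12 13 8 9 2 14 4 16) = [3, 5, 14, 1, 16, 12, 6, 7, 9, 2, 10, 11, 13, 8, 4, 15, 0]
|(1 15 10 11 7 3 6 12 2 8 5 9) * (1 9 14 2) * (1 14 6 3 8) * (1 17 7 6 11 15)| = |(2 17 7 8 5 11 6 12 14)(10 15)| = 18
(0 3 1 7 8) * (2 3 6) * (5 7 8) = [6, 8, 3, 1, 4, 7, 2, 5, 0] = (0 6 2 3 1 8)(5 7)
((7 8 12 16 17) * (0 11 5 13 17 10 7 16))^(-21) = ((0 11 5 13 17 16 10 7 8 12))^(-21) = (0 12 8 7 10 16 17 13 5 11)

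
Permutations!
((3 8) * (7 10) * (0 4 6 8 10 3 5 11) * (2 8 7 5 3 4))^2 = ((0 2 8 3 10 5 11)(4 6 7))^2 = (0 8 10 11 2 3 5)(4 7 6)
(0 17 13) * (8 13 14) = [17, 1, 2, 3, 4, 5, 6, 7, 13, 9, 10, 11, 12, 0, 8, 15, 16, 14] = (0 17 14 8 13)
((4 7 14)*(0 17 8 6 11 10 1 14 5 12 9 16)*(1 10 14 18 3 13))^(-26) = (0 9 5 4 11 8)(1 3)(6 17 16 12 7 14)(13 18)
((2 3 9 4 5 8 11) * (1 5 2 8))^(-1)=((1 5)(2 3 9 4)(8 11))^(-1)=(1 5)(2 4 9 3)(8 11)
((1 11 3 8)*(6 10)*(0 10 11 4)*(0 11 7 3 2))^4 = ((0 10 6 7 3 8 1 4 11 2))^4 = (0 3 11 6 1)(2 7 4 10 8)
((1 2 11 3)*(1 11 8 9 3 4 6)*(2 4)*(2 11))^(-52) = (11)(1 6 4)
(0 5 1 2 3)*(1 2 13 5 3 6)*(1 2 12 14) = (0 3)(1 13 5 12 14)(2 6) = [3, 13, 6, 0, 4, 12, 2, 7, 8, 9, 10, 11, 14, 5, 1]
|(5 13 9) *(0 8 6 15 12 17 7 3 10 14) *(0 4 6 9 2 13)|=36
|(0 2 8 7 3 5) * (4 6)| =|(0 2 8 7 3 5)(4 6)| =6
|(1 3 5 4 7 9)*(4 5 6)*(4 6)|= 5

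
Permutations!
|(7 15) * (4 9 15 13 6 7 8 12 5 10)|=21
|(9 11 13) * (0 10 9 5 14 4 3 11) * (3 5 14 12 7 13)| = |(0 10 9)(3 11)(4 5 12 7 13 14)| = 6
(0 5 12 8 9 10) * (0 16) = (0 5 12 8 9 10 16) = [5, 1, 2, 3, 4, 12, 6, 7, 9, 10, 16, 11, 8, 13, 14, 15, 0]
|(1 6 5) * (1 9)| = 4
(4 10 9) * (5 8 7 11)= (4 10 9)(5 8 7 11)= [0, 1, 2, 3, 10, 8, 6, 11, 7, 4, 9, 5]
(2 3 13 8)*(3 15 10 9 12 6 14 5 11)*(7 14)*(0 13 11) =(0 13 8 2 15 10 9 12 6 7 14 5)(3 11) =[13, 1, 15, 11, 4, 0, 7, 14, 2, 12, 9, 3, 6, 8, 5, 10]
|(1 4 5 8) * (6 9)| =4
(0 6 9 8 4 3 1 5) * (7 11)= (0 6 9 8 4 3 1 5)(7 11)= [6, 5, 2, 1, 3, 0, 9, 11, 4, 8, 10, 7]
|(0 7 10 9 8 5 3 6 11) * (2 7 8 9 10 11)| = |(0 8 5 3 6 2 7 11)| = 8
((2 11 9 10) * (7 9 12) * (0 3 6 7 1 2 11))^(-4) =(0 11 6 1 9)(2 10 3 12 7) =((0 3 6 7 9 10 11 12 1 2))^(-4)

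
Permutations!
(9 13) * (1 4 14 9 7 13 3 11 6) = (1 4 14 9 3 11 6)(7 13) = [0, 4, 2, 11, 14, 5, 1, 13, 8, 3, 10, 6, 12, 7, 9]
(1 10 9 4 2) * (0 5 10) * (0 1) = [5, 1, 0, 3, 2, 10, 6, 7, 8, 4, 9] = (0 5 10 9 4 2)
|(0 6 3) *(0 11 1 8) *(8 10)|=|(0 6 3 11 1 10 8)|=7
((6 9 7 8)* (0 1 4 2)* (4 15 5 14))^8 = (0 1 15 5 14 4 2)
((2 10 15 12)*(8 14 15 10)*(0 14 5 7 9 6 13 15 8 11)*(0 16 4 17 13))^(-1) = ((0 14 8 5 7 9 6)(2 11 16 4 17 13 15 12))^(-1) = (0 6 9 7 5 8 14)(2 12 15 13 17 4 16 11)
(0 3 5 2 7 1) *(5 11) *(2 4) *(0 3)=(1 3 11 5 4 2 7)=[0, 3, 7, 11, 2, 4, 6, 1, 8, 9, 10, 5]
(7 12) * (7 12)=(12)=[0, 1, 2, 3, 4, 5, 6, 7, 8, 9, 10, 11, 12]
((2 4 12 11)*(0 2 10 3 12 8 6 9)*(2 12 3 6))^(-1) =((0 12 11 10 6 9)(2 4 8))^(-1) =(0 9 6 10 11 12)(2 8 4)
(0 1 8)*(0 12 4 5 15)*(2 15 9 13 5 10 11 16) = (0 1 8 12 4 10 11 16 2 15)(5 9 13) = [1, 8, 15, 3, 10, 9, 6, 7, 12, 13, 11, 16, 4, 5, 14, 0, 2]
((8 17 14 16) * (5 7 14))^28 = ((5 7 14 16 8 17))^28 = (5 8 14)(7 17 16)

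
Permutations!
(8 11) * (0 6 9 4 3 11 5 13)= (0 6 9 4 3 11 8 5 13)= [6, 1, 2, 11, 3, 13, 9, 7, 5, 4, 10, 8, 12, 0]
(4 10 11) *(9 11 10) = (4 9 11) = [0, 1, 2, 3, 9, 5, 6, 7, 8, 11, 10, 4]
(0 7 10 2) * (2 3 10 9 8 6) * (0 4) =(0 7 9 8 6 2 4)(3 10) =[7, 1, 4, 10, 0, 5, 2, 9, 6, 8, 3]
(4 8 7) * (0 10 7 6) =(0 10 7 4 8 6) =[10, 1, 2, 3, 8, 5, 0, 4, 6, 9, 7]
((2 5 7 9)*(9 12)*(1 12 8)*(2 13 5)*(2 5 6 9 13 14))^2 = ((1 12 13 6 9 14 2 5 7 8))^2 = (1 13 9 2 7)(5 8 12 6 14)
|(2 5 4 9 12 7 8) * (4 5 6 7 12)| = |(12)(2 6 7 8)(4 9)| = 4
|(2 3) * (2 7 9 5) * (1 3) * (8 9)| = 7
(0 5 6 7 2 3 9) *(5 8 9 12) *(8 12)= (0 12 5 6 7 2 3 8 9)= [12, 1, 3, 8, 4, 6, 7, 2, 9, 0, 10, 11, 5]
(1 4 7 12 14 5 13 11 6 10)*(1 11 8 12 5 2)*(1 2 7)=(1 4)(5 13 8 12 14 7)(6 10 11)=[0, 4, 2, 3, 1, 13, 10, 5, 12, 9, 11, 6, 14, 8, 7]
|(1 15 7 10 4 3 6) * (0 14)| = 14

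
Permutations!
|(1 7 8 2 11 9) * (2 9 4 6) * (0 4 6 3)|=12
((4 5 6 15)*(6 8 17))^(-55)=(4 15 6 17 8 5)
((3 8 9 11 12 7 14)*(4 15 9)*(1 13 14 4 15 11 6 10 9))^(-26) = (1 8 14)(3 13 15)(4 12)(6 10 9)(7 11)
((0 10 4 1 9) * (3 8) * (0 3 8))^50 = (0 4 9)(1 3 10) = ((0 10 4 1 9 3))^50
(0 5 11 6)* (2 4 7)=(0 5 11 6)(2 4 7)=[5, 1, 4, 3, 7, 11, 0, 2, 8, 9, 10, 6]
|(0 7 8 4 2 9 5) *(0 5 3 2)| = |(0 7 8 4)(2 9 3)| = 12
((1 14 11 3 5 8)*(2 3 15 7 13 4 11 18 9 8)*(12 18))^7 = ((1 14 12 18 9 8)(2 3 5)(4 11 15 7 13))^7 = (1 14 12 18 9 8)(2 3 5)(4 15 13 11 7)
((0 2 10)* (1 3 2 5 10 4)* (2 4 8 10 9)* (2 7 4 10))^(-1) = ((0 5 9 7 4 1 3 10)(2 8))^(-1) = (0 10 3 1 4 7 9 5)(2 8)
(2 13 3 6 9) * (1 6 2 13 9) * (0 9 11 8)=[9, 6, 11, 2, 4, 5, 1, 7, 0, 13, 10, 8, 12, 3]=(0 9 13 3 2 11 8)(1 6)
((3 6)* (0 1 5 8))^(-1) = ((0 1 5 8)(3 6))^(-1) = (0 8 5 1)(3 6)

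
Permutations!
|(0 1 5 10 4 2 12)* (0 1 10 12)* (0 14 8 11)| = 21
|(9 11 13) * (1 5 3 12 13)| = 7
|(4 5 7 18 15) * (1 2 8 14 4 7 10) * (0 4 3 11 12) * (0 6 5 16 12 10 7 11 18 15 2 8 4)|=15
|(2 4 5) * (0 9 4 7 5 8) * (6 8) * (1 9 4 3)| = 12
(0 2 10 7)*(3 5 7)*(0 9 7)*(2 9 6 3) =[9, 1, 10, 5, 4, 0, 3, 6, 8, 7, 2] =(0 9 7 6 3 5)(2 10)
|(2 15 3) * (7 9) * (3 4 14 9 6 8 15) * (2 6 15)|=|(2 3 6 8)(4 14 9 7 15)|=20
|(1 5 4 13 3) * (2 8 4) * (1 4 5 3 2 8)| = |(1 3 4 13 2)(5 8)| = 10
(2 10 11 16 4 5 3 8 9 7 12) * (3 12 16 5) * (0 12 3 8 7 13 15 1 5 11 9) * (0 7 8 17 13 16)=[12, 5, 10, 8, 17, 3, 6, 0, 7, 16, 9, 11, 2, 15, 14, 1, 4, 13]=(0 12 2 10 9 16 4 17 13 15 1 5 3 8 7)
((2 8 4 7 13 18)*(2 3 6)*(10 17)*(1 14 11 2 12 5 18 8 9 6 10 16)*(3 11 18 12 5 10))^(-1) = (1 16 17 10 12 5 6 9 2 11 18 14)(4 8 13 7)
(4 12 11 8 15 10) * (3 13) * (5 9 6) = (3 13)(4 12 11 8 15 10)(5 9 6) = [0, 1, 2, 13, 12, 9, 5, 7, 15, 6, 4, 8, 11, 3, 14, 10]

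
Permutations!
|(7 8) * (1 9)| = |(1 9)(7 8)| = 2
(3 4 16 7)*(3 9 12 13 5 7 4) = (4 16)(5 7 9 12 13) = [0, 1, 2, 3, 16, 7, 6, 9, 8, 12, 10, 11, 13, 5, 14, 15, 4]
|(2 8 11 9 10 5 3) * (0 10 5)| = |(0 10)(2 8 11 9 5 3)| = 6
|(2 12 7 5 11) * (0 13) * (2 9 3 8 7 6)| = 6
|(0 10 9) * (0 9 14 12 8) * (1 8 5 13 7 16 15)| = 11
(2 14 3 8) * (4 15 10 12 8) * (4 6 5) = (2 14 3 6 5 4 15 10 12 8) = [0, 1, 14, 6, 15, 4, 5, 7, 2, 9, 12, 11, 8, 13, 3, 10]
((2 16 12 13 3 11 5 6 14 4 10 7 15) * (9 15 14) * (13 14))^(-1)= (2 15 9 6 5 11 3 13 7 10 4 14 12 16)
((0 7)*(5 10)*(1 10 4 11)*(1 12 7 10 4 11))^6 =((0 10 5 11 12 7)(1 4))^6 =(12)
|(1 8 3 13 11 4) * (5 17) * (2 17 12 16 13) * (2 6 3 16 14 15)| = 6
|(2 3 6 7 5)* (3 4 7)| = |(2 4 7 5)(3 6)| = 4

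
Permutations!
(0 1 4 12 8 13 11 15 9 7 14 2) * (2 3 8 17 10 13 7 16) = [1, 4, 0, 8, 12, 5, 6, 14, 7, 16, 13, 15, 17, 11, 3, 9, 2, 10] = (0 1 4 12 17 10 13 11 15 9 16 2)(3 8 7 14)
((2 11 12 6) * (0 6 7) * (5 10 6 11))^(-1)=(0 7 12 11)(2 6 10 5)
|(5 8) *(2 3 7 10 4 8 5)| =6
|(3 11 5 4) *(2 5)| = 5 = |(2 5 4 3 11)|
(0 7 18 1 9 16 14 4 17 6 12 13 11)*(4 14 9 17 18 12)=[7, 17, 2, 3, 18, 5, 4, 12, 8, 16, 10, 0, 13, 11, 14, 15, 9, 6, 1]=(0 7 12 13 11)(1 17 6 4 18)(9 16)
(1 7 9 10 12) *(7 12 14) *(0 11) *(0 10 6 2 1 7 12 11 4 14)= [4, 11, 1, 3, 14, 5, 2, 9, 8, 6, 0, 10, 7, 13, 12]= (0 4 14 12 7 9 6 2 1 11 10)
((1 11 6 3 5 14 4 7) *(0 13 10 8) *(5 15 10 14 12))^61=(0 13 14 4 7 1 11 6 3 15 10 8)(5 12)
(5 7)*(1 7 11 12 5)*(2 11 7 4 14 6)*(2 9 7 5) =(1 4 14 6 9 7)(2 11 12) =[0, 4, 11, 3, 14, 5, 9, 1, 8, 7, 10, 12, 2, 13, 6]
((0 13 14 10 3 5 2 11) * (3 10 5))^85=(0 13 14 5 2 11)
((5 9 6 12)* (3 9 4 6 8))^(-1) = (3 8 9)(4 5 12 6)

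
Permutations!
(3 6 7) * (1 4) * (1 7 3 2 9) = (1 4 7 2 9)(3 6) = [0, 4, 9, 6, 7, 5, 3, 2, 8, 1]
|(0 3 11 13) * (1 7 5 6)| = |(0 3 11 13)(1 7 5 6)| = 4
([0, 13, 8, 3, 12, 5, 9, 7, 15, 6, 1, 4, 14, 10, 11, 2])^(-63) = [0, 1, 2, 3, 12, 5, 9, 7, 8, 6, 10, 4, 14, 13, 11, 15]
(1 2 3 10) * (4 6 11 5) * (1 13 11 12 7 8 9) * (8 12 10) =(1 2 3 8 9)(4 6 10 13 11 5)(7 12) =[0, 2, 3, 8, 6, 4, 10, 12, 9, 1, 13, 5, 7, 11]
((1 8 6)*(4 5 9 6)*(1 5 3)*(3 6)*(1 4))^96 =(3 4 6 5 9)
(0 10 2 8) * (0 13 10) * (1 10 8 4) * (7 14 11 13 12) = (1 10 2 4)(7 14 11 13 8 12) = [0, 10, 4, 3, 1, 5, 6, 14, 12, 9, 2, 13, 7, 8, 11]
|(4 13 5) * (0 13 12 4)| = |(0 13 5)(4 12)| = 6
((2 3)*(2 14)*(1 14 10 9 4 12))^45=((1 14 2 3 10 9 4 12))^45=(1 9 2 12 10 14 4 3)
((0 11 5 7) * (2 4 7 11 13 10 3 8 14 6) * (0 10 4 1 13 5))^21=((0 5 11)(1 13 4 7 10 3 8 14 6 2))^21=(1 13 4 7 10 3 8 14 6 2)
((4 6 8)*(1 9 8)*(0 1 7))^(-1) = (0 7 6 4 8 9 1)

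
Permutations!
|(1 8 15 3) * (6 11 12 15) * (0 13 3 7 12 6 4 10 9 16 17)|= |(0 13 3 1 8 4 10 9 16 17)(6 11)(7 12 15)|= 30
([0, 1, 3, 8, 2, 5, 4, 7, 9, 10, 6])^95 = [0, 1, 10, 6, 9, 5, 8, 7, 4, 2, 3]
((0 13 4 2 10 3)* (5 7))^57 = ((0 13 4 2 10 3)(5 7))^57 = (0 2)(3 4)(5 7)(10 13)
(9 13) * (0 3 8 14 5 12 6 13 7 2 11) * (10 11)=[3, 1, 10, 8, 4, 12, 13, 2, 14, 7, 11, 0, 6, 9, 5]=(0 3 8 14 5 12 6 13 9 7 2 10 11)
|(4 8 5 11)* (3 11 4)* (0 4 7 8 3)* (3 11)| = 3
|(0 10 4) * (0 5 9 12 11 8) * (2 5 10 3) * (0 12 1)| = |(0 3 2 5 9 1)(4 10)(8 12 11)| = 6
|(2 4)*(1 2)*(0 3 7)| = |(0 3 7)(1 2 4)| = 3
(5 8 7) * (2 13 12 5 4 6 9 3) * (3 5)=[0, 1, 13, 2, 6, 8, 9, 4, 7, 5, 10, 11, 3, 12]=(2 13 12 3)(4 6 9 5 8 7)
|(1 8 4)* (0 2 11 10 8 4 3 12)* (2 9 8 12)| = 8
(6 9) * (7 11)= (6 9)(7 11)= [0, 1, 2, 3, 4, 5, 9, 11, 8, 6, 10, 7]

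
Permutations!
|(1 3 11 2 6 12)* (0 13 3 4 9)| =10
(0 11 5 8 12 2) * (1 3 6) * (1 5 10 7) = [11, 3, 0, 6, 4, 8, 5, 1, 12, 9, 7, 10, 2] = (0 11 10 7 1 3 6 5 8 12 2)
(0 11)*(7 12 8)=(0 11)(7 12 8)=[11, 1, 2, 3, 4, 5, 6, 12, 7, 9, 10, 0, 8]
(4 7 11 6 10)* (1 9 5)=(1 9 5)(4 7 11 6 10)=[0, 9, 2, 3, 7, 1, 10, 11, 8, 5, 4, 6]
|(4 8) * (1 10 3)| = 6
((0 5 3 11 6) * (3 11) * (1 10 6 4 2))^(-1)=(0 6 10 1 2 4 11 5)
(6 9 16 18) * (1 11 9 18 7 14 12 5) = (1 11 9 16 7 14 12 5)(6 18) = [0, 11, 2, 3, 4, 1, 18, 14, 8, 16, 10, 9, 5, 13, 12, 15, 7, 17, 6]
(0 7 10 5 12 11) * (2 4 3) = (0 7 10 5 12 11)(2 4 3) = [7, 1, 4, 2, 3, 12, 6, 10, 8, 9, 5, 0, 11]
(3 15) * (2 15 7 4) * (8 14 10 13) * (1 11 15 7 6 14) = [0, 11, 7, 6, 2, 5, 14, 4, 1, 9, 13, 15, 12, 8, 10, 3] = (1 11 15 3 6 14 10 13 8)(2 7 4)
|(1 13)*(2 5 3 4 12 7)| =|(1 13)(2 5 3 4 12 7)| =6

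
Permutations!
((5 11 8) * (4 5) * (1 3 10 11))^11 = (1 8 3 4 10 5 11)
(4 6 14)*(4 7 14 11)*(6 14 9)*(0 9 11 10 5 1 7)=[9, 7, 2, 3, 14, 1, 10, 11, 8, 6, 5, 4, 12, 13, 0]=(0 9 6 10 5 1 7 11 4 14)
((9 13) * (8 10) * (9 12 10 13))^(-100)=((8 13 12 10))^(-100)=(13)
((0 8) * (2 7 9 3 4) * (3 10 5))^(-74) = (2 10 4 9 3 7 5)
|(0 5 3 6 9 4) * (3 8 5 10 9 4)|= |(0 10 9 3 6 4)(5 8)|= 6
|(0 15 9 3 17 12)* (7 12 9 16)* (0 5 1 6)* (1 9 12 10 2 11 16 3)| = |(0 15 3 17 12 5 9 1 6)(2 11 16 7 10)| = 45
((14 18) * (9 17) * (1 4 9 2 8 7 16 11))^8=(18)(1 11 16 7 8 2 17 9 4)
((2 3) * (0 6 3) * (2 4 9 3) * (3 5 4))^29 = ((0 6 2)(4 9 5))^29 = (0 2 6)(4 5 9)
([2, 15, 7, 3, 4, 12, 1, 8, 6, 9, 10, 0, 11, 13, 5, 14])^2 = [7, 14, 8, 3, 4, 11, 15, 6, 1, 9, 10, 2, 0, 13, 12, 5]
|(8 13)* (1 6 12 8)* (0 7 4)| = |(0 7 4)(1 6 12 8 13)| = 15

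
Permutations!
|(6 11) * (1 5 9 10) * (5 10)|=2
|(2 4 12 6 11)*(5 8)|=|(2 4 12 6 11)(5 8)|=10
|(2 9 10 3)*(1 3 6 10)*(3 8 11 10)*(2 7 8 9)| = 6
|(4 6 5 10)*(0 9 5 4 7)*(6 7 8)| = |(0 9 5 10 8 6 4 7)| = 8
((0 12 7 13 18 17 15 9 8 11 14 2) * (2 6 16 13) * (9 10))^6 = (0 7)(2 12)(6 10 16 9 13 8 18 11 17 14 15)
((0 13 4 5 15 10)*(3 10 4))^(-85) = (0 10 3 13)(4 15 5)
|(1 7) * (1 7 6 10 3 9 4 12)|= |(1 6 10 3 9 4 12)|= 7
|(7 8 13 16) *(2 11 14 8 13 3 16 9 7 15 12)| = 24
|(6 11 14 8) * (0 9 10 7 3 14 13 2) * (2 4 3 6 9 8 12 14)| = |(0 8 9 10 7 6 11 13 4 3 2)(12 14)| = 22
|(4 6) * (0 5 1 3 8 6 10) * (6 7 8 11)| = |(0 5 1 3 11 6 4 10)(7 8)| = 8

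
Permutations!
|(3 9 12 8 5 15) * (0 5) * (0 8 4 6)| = 8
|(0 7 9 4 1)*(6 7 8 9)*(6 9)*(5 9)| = 8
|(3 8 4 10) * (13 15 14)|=|(3 8 4 10)(13 15 14)|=12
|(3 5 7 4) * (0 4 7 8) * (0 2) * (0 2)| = |(0 4 3 5 8)| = 5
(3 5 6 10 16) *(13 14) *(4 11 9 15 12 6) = (3 5 4 11 9 15 12 6 10 16)(13 14) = [0, 1, 2, 5, 11, 4, 10, 7, 8, 15, 16, 9, 6, 14, 13, 12, 3]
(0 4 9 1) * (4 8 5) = (0 8 5 4 9 1) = [8, 0, 2, 3, 9, 4, 6, 7, 5, 1]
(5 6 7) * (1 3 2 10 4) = (1 3 2 10 4)(5 6 7) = [0, 3, 10, 2, 1, 6, 7, 5, 8, 9, 4]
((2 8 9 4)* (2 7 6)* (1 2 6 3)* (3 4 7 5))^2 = (1 8 7 5)(2 9 4 3)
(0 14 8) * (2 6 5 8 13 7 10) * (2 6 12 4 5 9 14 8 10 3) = (0 8)(2 12 4 5 10 6 9 14 13 7 3) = [8, 1, 12, 2, 5, 10, 9, 3, 0, 14, 6, 11, 4, 7, 13]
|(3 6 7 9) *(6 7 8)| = 6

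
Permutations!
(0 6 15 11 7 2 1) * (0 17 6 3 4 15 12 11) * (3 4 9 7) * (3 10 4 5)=(0 5 3 9 7 2 1 17 6 12 11 10 4 15)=[5, 17, 1, 9, 15, 3, 12, 2, 8, 7, 4, 10, 11, 13, 14, 0, 16, 6]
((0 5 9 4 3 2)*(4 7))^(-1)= ((0 5 9 7 4 3 2))^(-1)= (0 2 3 4 7 9 5)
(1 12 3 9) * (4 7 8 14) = (1 12 3 9)(4 7 8 14) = [0, 12, 2, 9, 7, 5, 6, 8, 14, 1, 10, 11, 3, 13, 4]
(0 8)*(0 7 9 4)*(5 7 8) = (0 5 7 9 4) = [5, 1, 2, 3, 0, 7, 6, 9, 8, 4]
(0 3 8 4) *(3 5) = [5, 1, 2, 8, 0, 3, 6, 7, 4] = (0 5 3 8 4)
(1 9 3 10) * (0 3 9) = [3, 0, 2, 10, 4, 5, 6, 7, 8, 9, 1] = (0 3 10 1)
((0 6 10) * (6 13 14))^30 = ((0 13 14 6 10))^30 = (14)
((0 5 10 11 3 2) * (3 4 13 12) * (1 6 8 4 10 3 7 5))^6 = (0 12 1 7 6 5 8 3 4 2 13)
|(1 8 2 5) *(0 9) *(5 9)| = 6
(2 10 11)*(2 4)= (2 10 11 4)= [0, 1, 10, 3, 2, 5, 6, 7, 8, 9, 11, 4]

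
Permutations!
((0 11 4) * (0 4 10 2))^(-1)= (0 2 10 11)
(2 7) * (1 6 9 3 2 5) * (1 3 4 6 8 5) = (1 8 5 3 2 7)(4 6 9) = [0, 8, 7, 2, 6, 3, 9, 1, 5, 4]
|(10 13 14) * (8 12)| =|(8 12)(10 13 14)| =6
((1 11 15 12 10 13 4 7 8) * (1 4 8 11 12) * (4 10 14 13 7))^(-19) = ((1 12 14 13 8 10 7 11 15))^(-19) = (1 15 11 7 10 8 13 14 12)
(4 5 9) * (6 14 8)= (4 5 9)(6 14 8)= [0, 1, 2, 3, 5, 9, 14, 7, 6, 4, 10, 11, 12, 13, 8]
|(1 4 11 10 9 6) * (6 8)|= 7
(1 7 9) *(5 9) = [0, 7, 2, 3, 4, 9, 6, 5, 8, 1] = (1 7 5 9)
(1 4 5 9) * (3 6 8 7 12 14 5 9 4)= (1 3 6 8 7 12 14 5 4 9)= [0, 3, 2, 6, 9, 4, 8, 12, 7, 1, 10, 11, 14, 13, 5]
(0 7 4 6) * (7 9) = [9, 1, 2, 3, 6, 5, 0, 4, 8, 7] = (0 9 7 4 6)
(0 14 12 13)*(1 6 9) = [14, 6, 2, 3, 4, 5, 9, 7, 8, 1, 10, 11, 13, 0, 12] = (0 14 12 13)(1 6 9)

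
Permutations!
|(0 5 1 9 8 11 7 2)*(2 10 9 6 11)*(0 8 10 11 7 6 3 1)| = |(0 5)(1 3)(2 8)(6 7 11)(9 10)| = 6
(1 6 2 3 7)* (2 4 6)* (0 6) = [6, 2, 3, 7, 0, 5, 4, 1] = (0 6 4)(1 2 3 7)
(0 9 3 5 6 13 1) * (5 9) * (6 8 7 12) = (0 5 8 7 12 6 13 1)(3 9) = [5, 0, 2, 9, 4, 8, 13, 12, 7, 3, 10, 11, 6, 1]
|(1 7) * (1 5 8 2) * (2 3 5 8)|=6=|(1 7 8 3 5 2)|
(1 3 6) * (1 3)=[0, 1, 2, 6, 4, 5, 3]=(3 6)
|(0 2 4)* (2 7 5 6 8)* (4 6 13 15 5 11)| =|(0 7 11 4)(2 6 8)(5 13 15)| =12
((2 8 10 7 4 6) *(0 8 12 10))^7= ((0 8)(2 12 10 7 4 6))^7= (0 8)(2 12 10 7 4 6)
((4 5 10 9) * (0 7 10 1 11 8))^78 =((0 7 10 9 4 5 1 11 8))^78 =(0 1 9)(4 7 11)(5 10 8)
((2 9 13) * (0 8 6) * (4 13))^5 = ((0 8 6)(2 9 4 13))^5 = (0 6 8)(2 9 4 13)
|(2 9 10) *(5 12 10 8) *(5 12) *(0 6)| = |(0 6)(2 9 8 12 10)| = 10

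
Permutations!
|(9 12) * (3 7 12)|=4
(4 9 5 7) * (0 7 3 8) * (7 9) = (0 9 5 3 8)(4 7) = [9, 1, 2, 8, 7, 3, 6, 4, 0, 5]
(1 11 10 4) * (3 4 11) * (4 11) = (1 3 11 10 4) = [0, 3, 2, 11, 1, 5, 6, 7, 8, 9, 4, 10]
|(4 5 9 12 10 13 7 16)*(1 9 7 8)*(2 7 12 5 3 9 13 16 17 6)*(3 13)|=20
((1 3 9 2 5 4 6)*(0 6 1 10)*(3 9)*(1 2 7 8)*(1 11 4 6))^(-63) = (0 7 4 6 1 8 2 10 9 11 5)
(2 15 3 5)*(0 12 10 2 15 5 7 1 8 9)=(0 12 10 2 5 15 3 7 1 8 9)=[12, 8, 5, 7, 4, 15, 6, 1, 9, 0, 2, 11, 10, 13, 14, 3]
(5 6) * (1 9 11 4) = (1 9 11 4)(5 6) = [0, 9, 2, 3, 1, 6, 5, 7, 8, 11, 10, 4]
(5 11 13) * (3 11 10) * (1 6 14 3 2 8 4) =(1 6 14 3 11 13 5 10 2 8 4) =[0, 6, 8, 11, 1, 10, 14, 7, 4, 9, 2, 13, 12, 5, 3]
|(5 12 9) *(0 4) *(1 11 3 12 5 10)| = 6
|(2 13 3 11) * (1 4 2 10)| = |(1 4 2 13 3 11 10)| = 7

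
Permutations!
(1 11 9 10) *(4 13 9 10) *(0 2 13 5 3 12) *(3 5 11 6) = (0 2 13 9 4 11 10 1 6 3 12) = [2, 6, 13, 12, 11, 5, 3, 7, 8, 4, 1, 10, 0, 9]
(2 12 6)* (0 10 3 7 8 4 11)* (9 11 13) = [10, 1, 12, 7, 13, 5, 2, 8, 4, 11, 3, 0, 6, 9] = (0 10 3 7 8 4 13 9 11)(2 12 6)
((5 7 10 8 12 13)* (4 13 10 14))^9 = (4 14 7 5 13)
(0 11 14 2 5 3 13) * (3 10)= (0 11 14 2 5 10 3 13)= [11, 1, 5, 13, 4, 10, 6, 7, 8, 9, 3, 14, 12, 0, 2]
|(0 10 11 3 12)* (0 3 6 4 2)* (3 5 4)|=9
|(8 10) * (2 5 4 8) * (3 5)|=6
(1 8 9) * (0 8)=(0 8 9 1)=[8, 0, 2, 3, 4, 5, 6, 7, 9, 1]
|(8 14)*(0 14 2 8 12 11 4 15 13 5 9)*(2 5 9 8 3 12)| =|(0 14 2 3 12 11 4 15 13 9)(5 8)| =10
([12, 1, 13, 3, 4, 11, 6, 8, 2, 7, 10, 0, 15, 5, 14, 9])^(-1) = (0 11 5 13 2 8 7 9 15 12)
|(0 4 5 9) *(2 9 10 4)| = 3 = |(0 2 9)(4 5 10)|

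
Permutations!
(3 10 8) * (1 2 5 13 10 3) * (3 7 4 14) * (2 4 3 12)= (1 4 14 12 2 5 13 10 8)(3 7)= [0, 4, 5, 7, 14, 13, 6, 3, 1, 9, 8, 11, 2, 10, 12]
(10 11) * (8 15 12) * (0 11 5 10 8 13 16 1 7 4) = (0 11 8 15 12 13 16 1 7 4)(5 10) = [11, 7, 2, 3, 0, 10, 6, 4, 15, 9, 5, 8, 13, 16, 14, 12, 1]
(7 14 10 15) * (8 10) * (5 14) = [0, 1, 2, 3, 4, 14, 6, 5, 10, 9, 15, 11, 12, 13, 8, 7] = (5 14 8 10 15 7)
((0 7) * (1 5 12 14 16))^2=((0 7)(1 5 12 14 16))^2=(1 12 16 5 14)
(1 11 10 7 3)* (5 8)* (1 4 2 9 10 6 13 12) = (1 11 6 13 12)(2 9 10 7 3 4)(5 8) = [0, 11, 9, 4, 2, 8, 13, 3, 5, 10, 7, 6, 1, 12]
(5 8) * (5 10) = [0, 1, 2, 3, 4, 8, 6, 7, 10, 9, 5] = (5 8 10)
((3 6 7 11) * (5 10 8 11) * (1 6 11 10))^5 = (1 6 7 5)(3 11)(8 10)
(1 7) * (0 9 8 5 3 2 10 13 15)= (0 9 8 5 3 2 10 13 15)(1 7)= [9, 7, 10, 2, 4, 3, 6, 1, 5, 8, 13, 11, 12, 15, 14, 0]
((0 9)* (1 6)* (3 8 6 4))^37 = ((0 9)(1 4 3 8 6))^37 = (0 9)(1 3 6 4 8)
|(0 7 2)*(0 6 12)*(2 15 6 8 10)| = |(0 7 15 6 12)(2 8 10)| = 15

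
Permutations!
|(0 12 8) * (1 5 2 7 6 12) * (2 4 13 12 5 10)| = |(0 1 10 2 7 6 5 4 13 12 8)| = 11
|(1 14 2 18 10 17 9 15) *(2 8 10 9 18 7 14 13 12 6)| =|(1 13 12 6 2 7 14 8 10 17 18 9 15)| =13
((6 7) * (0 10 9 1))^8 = ((0 10 9 1)(6 7))^8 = (10)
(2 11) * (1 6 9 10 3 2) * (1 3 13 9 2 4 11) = (1 6 2)(3 4 11)(9 10 13) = [0, 6, 1, 4, 11, 5, 2, 7, 8, 10, 13, 3, 12, 9]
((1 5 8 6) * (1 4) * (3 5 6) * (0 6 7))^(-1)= (0 7 1 4 6)(3 8 5)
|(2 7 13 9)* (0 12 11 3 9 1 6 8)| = |(0 12 11 3 9 2 7 13 1 6 8)| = 11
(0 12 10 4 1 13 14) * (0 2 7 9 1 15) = (0 12 10 4 15)(1 13 14 2 7 9) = [12, 13, 7, 3, 15, 5, 6, 9, 8, 1, 4, 11, 10, 14, 2, 0]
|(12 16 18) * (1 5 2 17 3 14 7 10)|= 24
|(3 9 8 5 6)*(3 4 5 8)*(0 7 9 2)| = |(0 7 9 3 2)(4 5 6)| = 15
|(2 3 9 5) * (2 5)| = |(2 3 9)| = 3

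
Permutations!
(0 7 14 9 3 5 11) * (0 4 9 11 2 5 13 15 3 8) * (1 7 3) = (0 3 13 15 1 7 14 11 4 9 8)(2 5) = [3, 7, 5, 13, 9, 2, 6, 14, 0, 8, 10, 4, 12, 15, 11, 1]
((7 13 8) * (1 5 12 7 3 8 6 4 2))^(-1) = (1 2 4 6 13 7 12 5)(3 8)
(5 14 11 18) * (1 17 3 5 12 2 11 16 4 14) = [0, 17, 11, 5, 14, 1, 6, 7, 8, 9, 10, 18, 2, 13, 16, 15, 4, 3, 12] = (1 17 3 5)(2 11 18 12)(4 14 16)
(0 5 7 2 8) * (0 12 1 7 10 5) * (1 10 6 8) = (1 7 2)(5 6 8 12 10) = [0, 7, 1, 3, 4, 6, 8, 2, 12, 9, 5, 11, 10]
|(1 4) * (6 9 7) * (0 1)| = 3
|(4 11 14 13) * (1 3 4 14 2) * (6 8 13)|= |(1 3 4 11 2)(6 8 13 14)|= 20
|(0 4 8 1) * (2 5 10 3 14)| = 20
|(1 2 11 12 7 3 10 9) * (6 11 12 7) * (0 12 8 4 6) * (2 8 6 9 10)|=|(0 12)(1 8 4 9)(2 6 11 7 3)|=20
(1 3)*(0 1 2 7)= (0 1 3 2 7)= [1, 3, 7, 2, 4, 5, 6, 0]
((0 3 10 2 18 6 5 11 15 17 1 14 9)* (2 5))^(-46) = (0 11 14 10 17)(1 3 15 9 5)(2 6 18)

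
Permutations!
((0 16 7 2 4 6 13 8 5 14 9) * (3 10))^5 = (0 6 9 4 14 2 5 7 8 16 13)(3 10)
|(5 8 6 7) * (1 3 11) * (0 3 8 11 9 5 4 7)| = 8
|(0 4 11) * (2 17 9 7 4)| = |(0 2 17 9 7 4 11)| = 7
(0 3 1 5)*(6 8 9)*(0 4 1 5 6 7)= (0 3 5 4 1 6 8 9 7)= [3, 6, 2, 5, 1, 4, 8, 0, 9, 7]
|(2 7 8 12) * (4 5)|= 4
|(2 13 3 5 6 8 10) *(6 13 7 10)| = 6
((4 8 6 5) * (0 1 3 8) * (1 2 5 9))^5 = ((0 2 5 4)(1 3 8 6 9))^5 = (9)(0 2 5 4)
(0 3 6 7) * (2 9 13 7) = [3, 1, 9, 6, 4, 5, 2, 0, 8, 13, 10, 11, 12, 7] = (0 3 6 2 9 13 7)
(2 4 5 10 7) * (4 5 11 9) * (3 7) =[0, 1, 5, 7, 11, 10, 6, 2, 8, 4, 3, 9] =(2 5 10 3 7)(4 11 9)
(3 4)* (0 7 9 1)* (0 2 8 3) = (0 7 9 1 2 8 3 4) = [7, 2, 8, 4, 0, 5, 6, 9, 3, 1]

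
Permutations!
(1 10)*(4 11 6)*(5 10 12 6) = [0, 12, 2, 3, 11, 10, 4, 7, 8, 9, 1, 5, 6] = (1 12 6 4 11 5 10)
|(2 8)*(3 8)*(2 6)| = |(2 3 8 6)| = 4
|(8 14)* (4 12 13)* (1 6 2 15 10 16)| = 6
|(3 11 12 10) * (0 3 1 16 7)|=|(0 3 11 12 10 1 16 7)|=8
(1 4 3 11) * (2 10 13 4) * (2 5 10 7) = (1 5 10 13 4 3 11)(2 7) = [0, 5, 7, 11, 3, 10, 6, 2, 8, 9, 13, 1, 12, 4]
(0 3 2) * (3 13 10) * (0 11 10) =[13, 1, 11, 2, 4, 5, 6, 7, 8, 9, 3, 10, 12, 0] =(0 13)(2 11 10 3)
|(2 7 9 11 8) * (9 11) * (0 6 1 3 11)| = 8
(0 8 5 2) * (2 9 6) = (0 8 5 9 6 2) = [8, 1, 0, 3, 4, 9, 2, 7, 5, 6]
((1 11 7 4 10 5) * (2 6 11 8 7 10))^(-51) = (1 4 11)(2 10 8)(5 7 6)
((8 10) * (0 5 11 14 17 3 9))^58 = (0 11 17 9 5 14 3)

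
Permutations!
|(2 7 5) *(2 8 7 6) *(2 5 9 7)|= |(2 6 5 8)(7 9)|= 4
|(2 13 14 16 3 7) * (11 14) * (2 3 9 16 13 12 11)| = 10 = |(2 12 11 14 13)(3 7)(9 16)|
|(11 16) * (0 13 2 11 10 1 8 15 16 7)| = 5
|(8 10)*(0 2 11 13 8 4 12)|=|(0 2 11 13 8 10 4 12)|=8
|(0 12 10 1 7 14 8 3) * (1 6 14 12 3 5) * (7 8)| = |(0 3)(1 8 5)(6 14 7 12 10)| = 30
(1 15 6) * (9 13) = (1 15 6)(9 13) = [0, 15, 2, 3, 4, 5, 1, 7, 8, 13, 10, 11, 12, 9, 14, 6]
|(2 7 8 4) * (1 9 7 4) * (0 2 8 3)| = |(0 2 4 8 1 9 7 3)| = 8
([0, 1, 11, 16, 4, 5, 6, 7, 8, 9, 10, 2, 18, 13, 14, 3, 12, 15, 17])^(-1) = [0, 1, 11, 15, 4, 5, 6, 7, 8, 9, 10, 2, 16, 13, 14, 17, 3, 18, 12]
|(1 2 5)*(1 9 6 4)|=6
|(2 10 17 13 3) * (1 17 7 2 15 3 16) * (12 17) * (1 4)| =6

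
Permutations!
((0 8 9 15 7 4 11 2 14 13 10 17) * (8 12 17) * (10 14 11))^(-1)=((0 12 17)(2 11)(4 10 8 9 15 7)(13 14))^(-1)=(0 17 12)(2 11)(4 7 15 9 8 10)(13 14)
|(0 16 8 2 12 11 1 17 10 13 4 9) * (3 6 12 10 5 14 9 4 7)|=16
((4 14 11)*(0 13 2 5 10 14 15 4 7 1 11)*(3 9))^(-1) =((0 13 2 5 10 14)(1 11 7)(3 9)(4 15))^(-1) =(0 14 10 5 2 13)(1 7 11)(3 9)(4 15)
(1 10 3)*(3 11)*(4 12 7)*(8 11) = (1 10 8 11 3)(4 12 7) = [0, 10, 2, 1, 12, 5, 6, 4, 11, 9, 8, 3, 7]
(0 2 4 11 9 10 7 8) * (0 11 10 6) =(0 2 4 10 7 8 11 9 6) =[2, 1, 4, 3, 10, 5, 0, 8, 11, 6, 7, 9]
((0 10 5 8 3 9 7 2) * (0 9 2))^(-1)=(0 7 9 2 3 8 5 10)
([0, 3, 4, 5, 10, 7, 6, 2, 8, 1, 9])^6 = [0, 10, 5, 9, 7, 1, 6, 3, 8, 4, 2]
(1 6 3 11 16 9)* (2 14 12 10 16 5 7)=[0, 6, 14, 11, 4, 7, 3, 2, 8, 1, 16, 5, 10, 13, 12, 15, 9]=(1 6 3 11 5 7 2 14 12 10 16 9)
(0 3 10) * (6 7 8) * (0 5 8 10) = (0 3)(5 8 6 7 10) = [3, 1, 2, 0, 4, 8, 7, 10, 6, 9, 5]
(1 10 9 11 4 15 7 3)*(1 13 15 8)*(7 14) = (1 10 9 11 4 8)(3 13 15 14 7) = [0, 10, 2, 13, 8, 5, 6, 3, 1, 11, 9, 4, 12, 15, 7, 14]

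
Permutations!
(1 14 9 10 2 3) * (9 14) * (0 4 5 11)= [4, 9, 3, 1, 5, 11, 6, 7, 8, 10, 2, 0, 12, 13, 14]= (14)(0 4 5 11)(1 9 10 2 3)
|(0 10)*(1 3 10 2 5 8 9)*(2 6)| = |(0 6 2 5 8 9 1 3 10)| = 9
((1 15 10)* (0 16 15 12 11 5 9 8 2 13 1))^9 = (0 16 15 10)(1 12 11 5 9 8 2 13)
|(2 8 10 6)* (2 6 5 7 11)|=|(2 8 10 5 7 11)|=6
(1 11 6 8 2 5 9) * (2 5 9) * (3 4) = (1 11 6 8 5 2 9)(3 4) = [0, 11, 9, 4, 3, 2, 8, 7, 5, 1, 10, 6]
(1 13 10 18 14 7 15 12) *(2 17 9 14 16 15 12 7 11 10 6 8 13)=(1 2 17 9 14 11 10 18 16 15 7 12)(6 8 13)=[0, 2, 17, 3, 4, 5, 8, 12, 13, 14, 18, 10, 1, 6, 11, 7, 15, 9, 16]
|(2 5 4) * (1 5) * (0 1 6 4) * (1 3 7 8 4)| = 9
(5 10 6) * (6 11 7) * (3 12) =(3 12)(5 10 11 7 6) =[0, 1, 2, 12, 4, 10, 5, 6, 8, 9, 11, 7, 3]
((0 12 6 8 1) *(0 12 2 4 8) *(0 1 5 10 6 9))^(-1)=((0 2 4 8 5 10 6 1 12 9))^(-1)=(0 9 12 1 6 10 5 8 4 2)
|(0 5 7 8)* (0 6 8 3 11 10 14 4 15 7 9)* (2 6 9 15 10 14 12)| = |(0 5 15 7 3 11 14 4 10 12 2 6 8 9)| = 14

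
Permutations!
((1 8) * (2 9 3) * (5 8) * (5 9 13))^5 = (1 5 2 9 8 13 3)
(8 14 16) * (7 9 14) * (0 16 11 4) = (0 16 8 7 9 14 11 4) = [16, 1, 2, 3, 0, 5, 6, 9, 7, 14, 10, 4, 12, 13, 11, 15, 8]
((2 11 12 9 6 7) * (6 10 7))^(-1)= ((2 11 12 9 10 7))^(-1)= (2 7 10 9 12 11)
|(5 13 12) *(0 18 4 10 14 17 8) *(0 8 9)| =|(0 18 4 10 14 17 9)(5 13 12)| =21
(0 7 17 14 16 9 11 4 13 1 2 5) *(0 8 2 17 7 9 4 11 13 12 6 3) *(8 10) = (0 9 13 1 17 14 16 4 12 6 3)(2 5 10 8) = [9, 17, 5, 0, 12, 10, 3, 7, 2, 13, 8, 11, 6, 1, 16, 15, 4, 14]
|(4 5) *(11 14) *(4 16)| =|(4 5 16)(11 14)| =6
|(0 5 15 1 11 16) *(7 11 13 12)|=|(0 5 15 1 13 12 7 11 16)|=9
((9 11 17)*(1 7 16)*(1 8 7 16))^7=(1 7 8 16)(9 11 17)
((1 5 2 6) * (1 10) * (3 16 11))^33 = (16)(1 6 5 10 2) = ((1 5 2 6 10)(3 16 11))^33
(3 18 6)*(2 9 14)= (2 9 14)(3 18 6)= [0, 1, 9, 18, 4, 5, 3, 7, 8, 14, 10, 11, 12, 13, 2, 15, 16, 17, 6]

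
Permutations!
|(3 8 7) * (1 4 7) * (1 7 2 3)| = |(1 4 2 3 8 7)| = 6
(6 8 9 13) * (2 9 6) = (2 9 13)(6 8) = [0, 1, 9, 3, 4, 5, 8, 7, 6, 13, 10, 11, 12, 2]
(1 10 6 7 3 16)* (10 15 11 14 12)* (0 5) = [5, 15, 2, 16, 4, 0, 7, 3, 8, 9, 6, 14, 10, 13, 12, 11, 1] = (0 5)(1 15 11 14 12 10 6 7 3 16)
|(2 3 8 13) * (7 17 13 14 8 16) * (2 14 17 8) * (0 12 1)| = |(0 12 1)(2 3 16 7 8 17 13 14)| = 24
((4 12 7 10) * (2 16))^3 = ((2 16)(4 12 7 10))^3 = (2 16)(4 10 7 12)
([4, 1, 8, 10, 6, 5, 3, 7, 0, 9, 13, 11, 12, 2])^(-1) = [8, 1, 13, 6, 0, 5, 4, 7, 2, 9, 3, 11, 12, 10]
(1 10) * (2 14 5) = [0, 10, 14, 3, 4, 2, 6, 7, 8, 9, 1, 11, 12, 13, 5] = (1 10)(2 14 5)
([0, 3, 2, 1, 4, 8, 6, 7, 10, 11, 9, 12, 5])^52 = (5 11 10)(8 12 9)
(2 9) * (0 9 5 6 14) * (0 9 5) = [5, 1, 0, 3, 4, 6, 14, 7, 8, 2, 10, 11, 12, 13, 9] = (0 5 6 14 9 2)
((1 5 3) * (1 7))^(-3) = (1 5 3 7)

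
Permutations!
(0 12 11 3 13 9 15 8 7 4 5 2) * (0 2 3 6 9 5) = (0 12 11 6 9 15 8 7 4)(3 13 5) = [12, 1, 2, 13, 0, 3, 9, 4, 7, 15, 10, 6, 11, 5, 14, 8]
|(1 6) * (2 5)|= 2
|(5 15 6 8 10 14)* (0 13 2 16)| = |(0 13 2 16)(5 15 6 8 10 14)| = 12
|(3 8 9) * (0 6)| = |(0 6)(3 8 9)| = 6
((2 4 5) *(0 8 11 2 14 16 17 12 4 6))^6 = (17)(0 8 11 2 6)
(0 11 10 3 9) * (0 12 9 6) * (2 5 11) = [2, 1, 5, 6, 4, 11, 0, 7, 8, 12, 3, 10, 9] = (0 2 5 11 10 3 6)(9 12)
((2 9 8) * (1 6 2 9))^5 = ((1 6 2)(8 9))^5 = (1 2 6)(8 9)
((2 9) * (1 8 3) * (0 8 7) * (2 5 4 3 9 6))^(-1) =(0 7 1 3 4 5 9 8)(2 6)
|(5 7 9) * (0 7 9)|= 2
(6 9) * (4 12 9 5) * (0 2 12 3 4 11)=(0 2 12 9 6 5 11)(3 4)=[2, 1, 12, 4, 3, 11, 5, 7, 8, 6, 10, 0, 9]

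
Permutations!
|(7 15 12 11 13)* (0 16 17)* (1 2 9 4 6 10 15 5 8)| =|(0 16 17)(1 2 9 4 6 10 15 12 11 13 7 5 8)| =39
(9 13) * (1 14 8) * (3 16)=(1 14 8)(3 16)(9 13)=[0, 14, 2, 16, 4, 5, 6, 7, 1, 13, 10, 11, 12, 9, 8, 15, 3]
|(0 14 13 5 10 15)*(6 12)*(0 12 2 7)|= 10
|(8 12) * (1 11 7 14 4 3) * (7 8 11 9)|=6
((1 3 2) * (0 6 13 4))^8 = ((0 6 13 4)(1 3 2))^8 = (13)(1 2 3)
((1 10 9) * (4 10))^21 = (1 4 10 9) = ((1 4 10 9))^21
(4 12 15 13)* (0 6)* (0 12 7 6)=[0, 1, 2, 3, 7, 5, 12, 6, 8, 9, 10, 11, 15, 4, 14, 13]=(4 7 6 12 15 13)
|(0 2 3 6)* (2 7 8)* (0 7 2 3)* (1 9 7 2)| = 8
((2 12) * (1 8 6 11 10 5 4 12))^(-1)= (1 2 12 4 5 10 11 6 8)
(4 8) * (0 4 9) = (0 4 8 9) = [4, 1, 2, 3, 8, 5, 6, 7, 9, 0]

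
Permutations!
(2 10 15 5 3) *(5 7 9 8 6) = [0, 1, 10, 2, 4, 3, 5, 9, 6, 8, 15, 11, 12, 13, 14, 7] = (2 10 15 7 9 8 6 5 3)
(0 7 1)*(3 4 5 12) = (0 7 1)(3 4 5 12) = [7, 0, 2, 4, 5, 12, 6, 1, 8, 9, 10, 11, 3]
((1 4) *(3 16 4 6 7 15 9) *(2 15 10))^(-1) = (1 4 16 3 9 15 2 10 7 6)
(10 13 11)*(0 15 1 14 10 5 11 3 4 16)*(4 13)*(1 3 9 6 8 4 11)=(0 15 3 13 9 6 8 4 16)(1 14 10 11 5)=[15, 14, 2, 13, 16, 1, 8, 7, 4, 6, 11, 5, 12, 9, 10, 3, 0]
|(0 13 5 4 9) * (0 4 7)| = |(0 13 5 7)(4 9)| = 4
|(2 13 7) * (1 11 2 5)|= 6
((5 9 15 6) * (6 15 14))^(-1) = (15)(5 6 14 9)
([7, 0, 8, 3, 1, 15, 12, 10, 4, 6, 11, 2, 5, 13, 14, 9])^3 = (0 11 4 7 2 1 10 8)(5 6 15 12 9)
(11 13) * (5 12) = (5 12)(11 13) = [0, 1, 2, 3, 4, 12, 6, 7, 8, 9, 10, 13, 5, 11]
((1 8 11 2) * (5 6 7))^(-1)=((1 8 11 2)(5 6 7))^(-1)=(1 2 11 8)(5 7 6)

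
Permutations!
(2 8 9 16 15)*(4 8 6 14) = (2 6 14 4 8 9 16 15) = [0, 1, 6, 3, 8, 5, 14, 7, 9, 16, 10, 11, 12, 13, 4, 2, 15]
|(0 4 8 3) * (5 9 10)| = |(0 4 8 3)(5 9 10)| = 12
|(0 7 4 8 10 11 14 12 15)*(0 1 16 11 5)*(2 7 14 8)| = 30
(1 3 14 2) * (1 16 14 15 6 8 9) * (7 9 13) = (1 3 15 6 8 13 7 9)(2 16 14) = [0, 3, 16, 15, 4, 5, 8, 9, 13, 1, 10, 11, 12, 7, 2, 6, 14]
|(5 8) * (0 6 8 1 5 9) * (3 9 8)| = |(0 6 3 9)(1 5)| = 4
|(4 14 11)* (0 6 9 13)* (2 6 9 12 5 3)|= 15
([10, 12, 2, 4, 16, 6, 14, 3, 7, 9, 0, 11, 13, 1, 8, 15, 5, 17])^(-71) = (17)(0 10)(1 12 13)(3 4 16 5 6 14 8 7)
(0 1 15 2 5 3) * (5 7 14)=(0 1 15 2 7 14 5 3)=[1, 15, 7, 0, 4, 3, 6, 14, 8, 9, 10, 11, 12, 13, 5, 2]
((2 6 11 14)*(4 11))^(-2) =(2 11 6 14 4)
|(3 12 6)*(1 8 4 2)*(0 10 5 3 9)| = |(0 10 5 3 12 6 9)(1 8 4 2)| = 28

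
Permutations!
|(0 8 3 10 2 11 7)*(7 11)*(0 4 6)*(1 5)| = 8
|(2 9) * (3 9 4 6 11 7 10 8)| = |(2 4 6 11 7 10 8 3 9)| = 9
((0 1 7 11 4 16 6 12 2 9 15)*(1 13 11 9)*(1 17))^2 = (0 11 16 12 17 7 15 13 4 6 2 1 9) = ((0 13 11 4 16 6 12 2 17 1 7 9 15))^2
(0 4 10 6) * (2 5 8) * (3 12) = (0 4 10 6)(2 5 8)(3 12) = [4, 1, 5, 12, 10, 8, 0, 7, 2, 9, 6, 11, 3]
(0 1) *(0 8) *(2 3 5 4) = (0 1 8)(2 3 5 4) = [1, 8, 3, 5, 2, 4, 6, 7, 0]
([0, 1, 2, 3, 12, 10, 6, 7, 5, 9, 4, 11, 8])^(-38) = [0, 1, 2, 3, 8, 4, 6, 7, 10, 9, 12, 11, 5]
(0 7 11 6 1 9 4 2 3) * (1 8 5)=[7, 9, 3, 0, 2, 1, 8, 11, 5, 4, 10, 6]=(0 7 11 6 8 5 1 9 4 2 3)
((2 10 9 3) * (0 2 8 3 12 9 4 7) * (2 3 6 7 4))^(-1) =(0 7 6 8 3)(2 10)(9 12)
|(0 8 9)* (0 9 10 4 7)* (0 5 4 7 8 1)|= 10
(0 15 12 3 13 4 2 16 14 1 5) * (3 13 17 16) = (0 15 12 13 4 2 3 17 16 14 1 5) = [15, 5, 3, 17, 2, 0, 6, 7, 8, 9, 10, 11, 13, 4, 1, 12, 14, 16]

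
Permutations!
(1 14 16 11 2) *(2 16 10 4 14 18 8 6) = (1 18 8 6 2)(4 14 10)(11 16) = [0, 18, 1, 3, 14, 5, 2, 7, 6, 9, 4, 16, 12, 13, 10, 15, 11, 17, 8]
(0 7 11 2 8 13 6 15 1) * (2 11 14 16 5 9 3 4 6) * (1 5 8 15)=(0 7 14 16 8 13 2 15 5 9 3 4 6 1)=[7, 0, 15, 4, 6, 9, 1, 14, 13, 3, 10, 11, 12, 2, 16, 5, 8]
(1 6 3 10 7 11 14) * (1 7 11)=[0, 6, 2, 10, 4, 5, 3, 1, 8, 9, 11, 14, 12, 13, 7]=(1 6 3 10 11 14 7)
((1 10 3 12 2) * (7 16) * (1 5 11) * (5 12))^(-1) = ((1 10 3 5 11)(2 12)(7 16))^(-1) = (1 11 5 3 10)(2 12)(7 16)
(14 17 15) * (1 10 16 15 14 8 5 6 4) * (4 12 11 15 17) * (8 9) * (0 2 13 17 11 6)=(0 2 13 17 14 4 1 10 16 11 15 9 8 5)(6 12)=[2, 10, 13, 3, 1, 0, 12, 7, 5, 8, 16, 15, 6, 17, 4, 9, 11, 14]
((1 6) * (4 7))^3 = ((1 6)(4 7))^3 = (1 6)(4 7)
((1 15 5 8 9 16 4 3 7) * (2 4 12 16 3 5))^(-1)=(1 7 3 9 8 5 4 2 15)(12 16)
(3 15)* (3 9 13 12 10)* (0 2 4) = [2, 1, 4, 15, 0, 5, 6, 7, 8, 13, 3, 11, 10, 12, 14, 9] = (0 2 4)(3 15 9 13 12 10)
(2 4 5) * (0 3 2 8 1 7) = (0 3 2 4 5 8 1 7) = [3, 7, 4, 2, 5, 8, 6, 0, 1]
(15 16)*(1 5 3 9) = (1 5 3 9)(15 16) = [0, 5, 2, 9, 4, 3, 6, 7, 8, 1, 10, 11, 12, 13, 14, 16, 15]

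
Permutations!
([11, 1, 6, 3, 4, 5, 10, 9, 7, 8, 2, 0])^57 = (0 11)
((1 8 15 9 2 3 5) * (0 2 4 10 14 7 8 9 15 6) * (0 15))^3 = (0 5 4 7 15 3 9 14 6 2 1 10 8)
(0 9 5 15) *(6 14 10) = [9, 1, 2, 3, 4, 15, 14, 7, 8, 5, 6, 11, 12, 13, 10, 0] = (0 9 5 15)(6 14 10)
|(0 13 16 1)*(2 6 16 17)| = |(0 13 17 2 6 16 1)| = 7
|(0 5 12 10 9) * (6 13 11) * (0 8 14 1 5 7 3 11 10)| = 13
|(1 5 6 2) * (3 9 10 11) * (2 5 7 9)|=14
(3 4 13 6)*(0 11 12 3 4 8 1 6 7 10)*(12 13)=[11, 6, 2, 8, 12, 5, 4, 10, 1, 9, 0, 13, 3, 7]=(0 11 13 7 10)(1 6 4 12 3 8)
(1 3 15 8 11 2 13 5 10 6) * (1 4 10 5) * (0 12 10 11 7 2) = [12, 3, 13, 15, 11, 5, 4, 2, 7, 9, 6, 0, 10, 1, 14, 8] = (0 12 10 6 4 11)(1 3 15 8 7 2 13)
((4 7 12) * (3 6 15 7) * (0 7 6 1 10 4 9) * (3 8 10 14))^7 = ((0 7 12 9)(1 14 3)(4 8 10)(6 15))^7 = (0 9 12 7)(1 14 3)(4 8 10)(6 15)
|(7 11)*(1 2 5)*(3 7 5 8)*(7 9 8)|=|(1 2 7 11 5)(3 9 8)|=15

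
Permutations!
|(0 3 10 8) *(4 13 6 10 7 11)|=9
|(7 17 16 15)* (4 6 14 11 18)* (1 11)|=12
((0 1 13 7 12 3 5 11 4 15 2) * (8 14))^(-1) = ((0 1 13 7 12 3 5 11 4 15 2)(8 14))^(-1) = (0 2 15 4 11 5 3 12 7 13 1)(8 14)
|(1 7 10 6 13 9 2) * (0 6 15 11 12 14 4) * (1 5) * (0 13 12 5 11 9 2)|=14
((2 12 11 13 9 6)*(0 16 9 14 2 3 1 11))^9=((0 16 9 6 3 1 11 13 14 2 12))^9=(0 2 13 1 6 16 12 14 11 3 9)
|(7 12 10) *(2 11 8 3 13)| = 15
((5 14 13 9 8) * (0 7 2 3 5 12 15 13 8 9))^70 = ((0 7 2 3 5 14 8 12 15 13))^70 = (15)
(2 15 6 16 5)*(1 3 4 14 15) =[0, 3, 1, 4, 14, 2, 16, 7, 8, 9, 10, 11, 12, 13, 15, 6, 5] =(1 3 4 14 15 6 16 5 2)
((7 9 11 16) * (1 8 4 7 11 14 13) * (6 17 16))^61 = (1 14 7 8 13 9 4)(6 17 16 11)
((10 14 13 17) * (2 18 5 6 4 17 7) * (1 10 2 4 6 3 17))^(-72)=(2 3 18 17 5)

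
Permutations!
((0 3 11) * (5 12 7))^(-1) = ((0 3 11)(5 12 7))^(-1) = (0 11 3)(5 7 12)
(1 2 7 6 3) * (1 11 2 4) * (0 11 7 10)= [11, 4, 10, 7, 1, 5, 3, 6, 8, 9, 0, 2]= (0 11 2 10)(1 4)(3 7 6)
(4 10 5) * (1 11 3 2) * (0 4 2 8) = (0 4 10 5 2 1 11 3 8) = [4, 11, 1, 8, 10, 2, 6, 7, 0, 9, 5, 3]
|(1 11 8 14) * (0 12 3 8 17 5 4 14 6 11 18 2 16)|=14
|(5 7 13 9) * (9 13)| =3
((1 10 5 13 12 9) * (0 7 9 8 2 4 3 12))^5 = (0 5 1 7 13 10 9)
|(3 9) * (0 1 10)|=6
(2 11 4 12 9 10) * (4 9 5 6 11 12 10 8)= (2 12 5 6 11 9 8 4 10)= [0, 1, 12, 3, 10, 6, 11, 7, 4, 8, 2, 9, 5]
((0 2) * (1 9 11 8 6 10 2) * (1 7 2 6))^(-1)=(0 2 7)(1 8 11 9)(6 10)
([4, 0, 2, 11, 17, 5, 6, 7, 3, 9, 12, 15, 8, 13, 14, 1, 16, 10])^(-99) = (0 4 17 10 12 8 3 11 15 1)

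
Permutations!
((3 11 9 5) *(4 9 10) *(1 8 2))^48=(11)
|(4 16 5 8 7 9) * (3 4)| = 7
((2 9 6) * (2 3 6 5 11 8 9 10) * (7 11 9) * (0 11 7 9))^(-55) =(11)(2 10)(3 6)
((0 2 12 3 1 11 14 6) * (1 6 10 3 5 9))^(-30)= ((0 2 12 5 9 1 11 14 10 3 6))^(-30)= (0 5 11 3 2 9 14 6 12 1 10)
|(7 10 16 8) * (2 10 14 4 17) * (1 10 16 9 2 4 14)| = |(1 10 9 2 16 8 7)(4 17)| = 14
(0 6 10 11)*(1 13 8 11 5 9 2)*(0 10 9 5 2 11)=[6, 13, 1, 3, 4, 5, 9, 7, 0, 11, 2, 10, 12, 8]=(0 6 9 11 10 2 1 13 8)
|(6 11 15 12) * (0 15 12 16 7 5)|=|(0 15 16 7 5)(6 11 12)|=15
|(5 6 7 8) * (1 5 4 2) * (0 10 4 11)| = 10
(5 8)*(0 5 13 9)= (0 5 8 13 9)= [5, 1, 2, 3, 4, 8, 6, 7, 13, 0, 10, 11, 12, 9]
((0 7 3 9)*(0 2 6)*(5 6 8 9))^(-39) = ((0 7 3 5 6)(2 8 9))^(-39) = (9)(0 7 3 5 6)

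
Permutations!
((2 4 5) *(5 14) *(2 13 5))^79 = (2 4 14)(5 13)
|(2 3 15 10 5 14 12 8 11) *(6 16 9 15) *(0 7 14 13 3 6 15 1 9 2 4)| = |(0 7 14 12 8 11 4)(1 9)(2 6 16)(3 15 10 5 13)| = 210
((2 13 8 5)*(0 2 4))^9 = ((0 2 13 8 5 4))^9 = (0 8)(2 5)(4 13)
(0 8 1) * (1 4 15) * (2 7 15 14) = [8, 0, 7, 3, 14, 5, 6, 15, 4, 9, 10, 11, 12, 13, 2, 1] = (0 8 4 14 2 7 15 1)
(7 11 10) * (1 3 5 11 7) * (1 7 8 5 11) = [0, 3, 2, 11, 4, 1, 6, 8, 5, 9, 7, 10] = (1 3 11 10 7 8 5)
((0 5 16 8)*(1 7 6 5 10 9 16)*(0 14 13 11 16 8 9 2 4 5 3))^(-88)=((0 10 2 4 5 1 7 6 3)(8 14 13 11 16 9))^(-88)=(0 2 5 7 3 10 4 1 6)(8 13 16)(9 14 11)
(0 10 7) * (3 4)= (0 10 7)(3 4)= [10, 1, 2, 4, 3, 5, 6, 0, 8, 9, 7]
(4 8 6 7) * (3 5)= (3 5)(4 8 6 7)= [0, 1, 2, 5, 8, 3, 7, 4, 6]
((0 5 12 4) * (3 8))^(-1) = ((0 5 12 4)(3 8))^(-1) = (0 4 12 5)(3 8)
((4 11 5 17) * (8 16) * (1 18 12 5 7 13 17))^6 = ((1 18 12 5)(4 11 7 13 17)(8 16))^6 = (1 12)(4 11 7 13 17)(5 18)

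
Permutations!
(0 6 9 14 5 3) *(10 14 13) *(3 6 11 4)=(0 11 4 3)(5 6 9 13 10 14)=[11, 1, 2, 0, 3, 6, 9, 7, 8, 13, 14, 4, 12, 10, 5]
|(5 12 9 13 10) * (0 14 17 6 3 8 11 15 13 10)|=36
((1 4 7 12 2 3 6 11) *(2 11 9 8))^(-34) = ((1 4 7 12 11)(2 3 6 9 8))^(-34) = (1 4 7 12 11)(2 3 6 9 8)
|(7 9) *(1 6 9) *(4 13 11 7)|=7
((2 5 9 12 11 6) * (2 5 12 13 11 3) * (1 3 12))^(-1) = ((1 3 2)(5 9 13 11 6))^(-1) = (1 2 3)(5 6 11 13 9)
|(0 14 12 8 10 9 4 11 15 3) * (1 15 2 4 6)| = |(0 14 12 8 10 9 6 1 15 3)(2 4 11)| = 30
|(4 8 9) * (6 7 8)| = |(4 6 7 8 9)| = 5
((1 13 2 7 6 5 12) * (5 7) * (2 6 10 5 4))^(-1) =(1 12 5 10 7 6 13)(2 4)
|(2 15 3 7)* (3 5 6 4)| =|(2 15 5 6 4 3 7)| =7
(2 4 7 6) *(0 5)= (0 5)(2 4 7 6)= [5, 1, 4, 3, 7, 0, 2, 6]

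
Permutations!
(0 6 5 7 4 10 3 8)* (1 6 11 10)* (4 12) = (0 11 10 3 8)(1 6 5 7 12 4) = [11, 6, 2, 8, 1, 7, 5, 12, 0, 9, 3, 10, 4]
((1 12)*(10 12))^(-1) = (1 12 10)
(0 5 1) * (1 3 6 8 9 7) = (0 5 3 6 8 9 7 1) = [5, 0, 2, 6, 4, 3, 8, 1, 9, 7]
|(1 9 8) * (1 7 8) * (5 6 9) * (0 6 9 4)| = 6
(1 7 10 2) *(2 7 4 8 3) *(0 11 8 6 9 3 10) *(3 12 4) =[11, 3, 1, 2, 6, 5, 9, 0, 10, 12, 7, 8, 4] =(0 11 8 10 7)(1 3 2)(4 6 9 12)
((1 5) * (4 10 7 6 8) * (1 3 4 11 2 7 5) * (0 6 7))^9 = (0 2 11 8 6)(3 4 10 5)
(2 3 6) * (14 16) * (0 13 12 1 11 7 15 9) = (0 13 12 1 11 7 15 9)(2 3 6)(14 16) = [13, 11, 3, 6, 4, 5, 2, 15, 8, 0, 10, 7, 1, 12, 16, 9, 14]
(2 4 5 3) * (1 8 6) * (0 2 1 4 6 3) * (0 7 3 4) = (0 2 6)(1 8 4 5 7 3) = [2, 8, 6, 1, 5, 7, 0, 3, 4]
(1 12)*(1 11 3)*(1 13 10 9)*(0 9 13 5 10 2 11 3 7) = (0 9 1 12 3 5 10 13 2 11 7) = [9, 12, 11, 5, 4, 10, 6, 0, 8, 1, 13, 7, 3, 2]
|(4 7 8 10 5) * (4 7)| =|(5 7 8 10)| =4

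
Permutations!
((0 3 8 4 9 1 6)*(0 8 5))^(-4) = ((0 3 5)(1 6 8 4 9))^(-4) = (0 5 3)(1 6 8 4 9)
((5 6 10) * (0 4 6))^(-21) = ((0 4 6 10 5))^(-21) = (0 5 10 6 4)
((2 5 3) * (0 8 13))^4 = ((0 8 13)(2 5 3))^4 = (0 8 13)(2 5 3)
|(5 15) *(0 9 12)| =|(0 9 12)(5 15)| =6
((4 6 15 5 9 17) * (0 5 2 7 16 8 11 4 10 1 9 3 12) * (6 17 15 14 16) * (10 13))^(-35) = (0 5 3 12)(1 16)(2 4)(6 13)(7 17)(8 9)(10 14)(11 15)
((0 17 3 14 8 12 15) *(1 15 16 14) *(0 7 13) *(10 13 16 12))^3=(0 1 16 10 17 15 14 13 3 7 8)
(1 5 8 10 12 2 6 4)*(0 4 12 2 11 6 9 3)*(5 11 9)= (0 4 1 11 6 12 9 3)(2 5 8 10)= [4, 11, 5, 0, 1, 8, 12, 7, 10, 3, 2, 6, 9]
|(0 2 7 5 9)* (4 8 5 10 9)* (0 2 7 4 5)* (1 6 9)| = 9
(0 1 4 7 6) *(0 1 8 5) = (0 8 5)(1 4 7 6) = [8, 4, 2, 3, 7, 0, 1, 6, 5]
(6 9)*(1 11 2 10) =(1 11 2 10)(6 9) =[0, 11, 10, 3, 4, 5, 9, 7, 8, 6, 1, 2]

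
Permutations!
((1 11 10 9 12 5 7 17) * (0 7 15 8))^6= (0 9 7 12 17 5 1 15 11 8 10)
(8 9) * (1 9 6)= [0, 9, 2, 3, 4, 5, 1, 7, 6, 8]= (1 9 8 6)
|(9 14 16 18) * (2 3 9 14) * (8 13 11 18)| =|(2 3 9)(8 13 11 18 14 16)| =6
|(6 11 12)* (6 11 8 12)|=|(6 8 12 11)|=4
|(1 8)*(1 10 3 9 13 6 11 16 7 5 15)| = 12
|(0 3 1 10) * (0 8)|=5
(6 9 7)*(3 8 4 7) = (3 8 4 7 6 9) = [0, 1, 2, 8, 7, 5, 9, 6, 4, 3]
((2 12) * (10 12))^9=((2 10 12))^9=(12)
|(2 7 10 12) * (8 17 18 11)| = 4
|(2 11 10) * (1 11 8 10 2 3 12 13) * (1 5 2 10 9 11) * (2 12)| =6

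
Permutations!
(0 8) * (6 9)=(0 8)(6 9)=[8, 1, 2, 3, 4, 5, 9, 7, 0, 6]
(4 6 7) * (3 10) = (3 10)(4 6 7) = [0, 1, 2, 10, 6, 5, 7, 4, 8, 9, 3]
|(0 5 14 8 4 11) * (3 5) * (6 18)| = 14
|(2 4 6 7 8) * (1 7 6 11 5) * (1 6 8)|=6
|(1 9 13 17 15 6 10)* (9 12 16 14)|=10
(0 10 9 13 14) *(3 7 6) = (0 10 9 13 14)(3 7 6) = [10, 1, 2, 7, 4, 5, 3, 6, 8, 13, 9, 11, 12, 14, 0]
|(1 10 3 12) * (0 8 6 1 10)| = 12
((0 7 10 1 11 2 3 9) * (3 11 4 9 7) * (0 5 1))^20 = (11)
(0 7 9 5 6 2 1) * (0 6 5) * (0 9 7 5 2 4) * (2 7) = (9)(0 5 7 2 1 6 4) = [5, 6, 1, 3, 0, 7, 4, 2, 8, 9]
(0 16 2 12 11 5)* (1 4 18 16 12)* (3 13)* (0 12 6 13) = (0 6 13 3)(1 4 18 16 2)(5 12 11) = [6, 4, 1, 0, 18, 12, 13, 7, 8, 9, 10, 5, 11, 3, 14, 15, 2, 17, 16]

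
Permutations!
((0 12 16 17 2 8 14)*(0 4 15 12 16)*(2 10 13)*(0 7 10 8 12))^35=(17)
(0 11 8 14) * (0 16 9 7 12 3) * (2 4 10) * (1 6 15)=[11, 6, 4, 0, 10, 5, 15, 12, 14, 7, 2, 8, 3, 13, 16, 1, 9]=(0 11 8 14 16 9 7 12 3)(1 6 15)(2 4 10)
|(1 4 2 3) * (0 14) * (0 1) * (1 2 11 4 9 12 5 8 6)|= 12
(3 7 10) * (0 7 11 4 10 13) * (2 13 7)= [2, 1, 13, 11, 10, 5, 6, 7, 8, 9, 3, 4, 12, 0]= (0 2 13)(3 11 4 10)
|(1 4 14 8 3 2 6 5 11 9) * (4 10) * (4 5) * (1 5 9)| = 30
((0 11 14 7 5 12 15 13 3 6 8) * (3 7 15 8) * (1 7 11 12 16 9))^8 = ((0 12 8)(1 7 5 16 9)(3 6)(11 14 15 13))^8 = (0 8 12)(1 16 7 9 5)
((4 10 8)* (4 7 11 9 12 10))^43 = (7 11 9 12 10 8)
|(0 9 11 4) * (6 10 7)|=12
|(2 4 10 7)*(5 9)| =4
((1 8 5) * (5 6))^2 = ((1 8 6 5))^2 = (1 6)(5 8)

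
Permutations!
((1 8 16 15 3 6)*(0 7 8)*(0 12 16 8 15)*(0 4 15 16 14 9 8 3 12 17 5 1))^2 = ((0 7 16 4 15 12 14 9 8 3 6)(1 17 5))^2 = (0 16 15 14 8 6 7 4 12 9 3)(1 5 17)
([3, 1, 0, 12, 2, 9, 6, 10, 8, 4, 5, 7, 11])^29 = (0 2 4 9 5 10 7 11 12 3)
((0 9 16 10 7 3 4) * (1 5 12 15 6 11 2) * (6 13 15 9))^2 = (0 11 1 12 16 7 4 6 2 5 9 10 3)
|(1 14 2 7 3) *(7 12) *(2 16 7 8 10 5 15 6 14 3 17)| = 22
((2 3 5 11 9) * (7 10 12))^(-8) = (2 5 9 3 11)(7 10 12)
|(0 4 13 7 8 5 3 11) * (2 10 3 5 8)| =8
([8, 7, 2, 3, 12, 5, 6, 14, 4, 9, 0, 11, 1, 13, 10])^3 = (0 12 14 8 1 10 4 7)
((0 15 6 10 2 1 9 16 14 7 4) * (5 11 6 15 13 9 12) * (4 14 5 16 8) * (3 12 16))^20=(1 2 10 6 11 5 16)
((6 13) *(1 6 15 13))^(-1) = (1 6)(13 15) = ((1 6)(13 15))^(-1)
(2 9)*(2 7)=[0, 1, 9, 3, 4, 5, 6, 2, 8, 7]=(2 9 7)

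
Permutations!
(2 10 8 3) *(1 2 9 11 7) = (1 2 10 8 3 9 11 7) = [0, 2, 10, 9, 4, 5, 6, 1, 3, 11, 8, 7]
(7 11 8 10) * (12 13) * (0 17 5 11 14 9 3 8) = [17, 1, 2, 8, 4, 11, 6, 14, 10, 3, 7, 0, 13, 12, 9, 15, 16, 5] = (0 17 5 11)(3 8 10 7 14 9)(12 13)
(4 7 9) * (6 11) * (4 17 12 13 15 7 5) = (4 5)(6 11)(7 9 17 12 13 15) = [0, 1, 2, 3, 5, 4, 11, 9, 8, 17, 10, 6, 13, 15, 14, 7, 16, 12]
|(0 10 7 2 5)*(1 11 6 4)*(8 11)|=5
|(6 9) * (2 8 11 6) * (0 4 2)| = |(0 4 2 8 11 6 9)| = 7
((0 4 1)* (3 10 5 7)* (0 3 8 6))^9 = (10)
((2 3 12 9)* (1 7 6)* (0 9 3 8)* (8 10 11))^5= (0 8 11 10 2 9)(1 6 7)(3 12)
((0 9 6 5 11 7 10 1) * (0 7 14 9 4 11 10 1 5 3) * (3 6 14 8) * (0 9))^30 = ((0 4 11 8 3 9 14)(1 7)(5 10))^30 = (0 11 3 14 4 8 9)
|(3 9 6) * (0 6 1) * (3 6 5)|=5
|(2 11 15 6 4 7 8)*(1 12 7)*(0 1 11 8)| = 4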